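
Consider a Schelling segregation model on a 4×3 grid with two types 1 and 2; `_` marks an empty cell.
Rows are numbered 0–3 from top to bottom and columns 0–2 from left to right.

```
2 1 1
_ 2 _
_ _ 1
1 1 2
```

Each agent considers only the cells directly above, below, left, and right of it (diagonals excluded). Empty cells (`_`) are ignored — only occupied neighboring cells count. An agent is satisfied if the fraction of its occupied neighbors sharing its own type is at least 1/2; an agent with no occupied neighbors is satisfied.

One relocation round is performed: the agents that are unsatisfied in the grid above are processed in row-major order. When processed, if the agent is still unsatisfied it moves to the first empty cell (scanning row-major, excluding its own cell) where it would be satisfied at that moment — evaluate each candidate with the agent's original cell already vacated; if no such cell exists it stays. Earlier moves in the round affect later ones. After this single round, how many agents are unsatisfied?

Initially unsatisfied (in order): (0,0), (0,1), (1,1), (2,2), (3,2).
  (0,0) → (1,0).
  (0,1): now satisfied by earlier moves; stays.
  (1,1): now satisfied by earlier moves; stays.
  (2,2) → (0,0).
  (3,2) → (1,2).
Resulting grid:
1 1 1
2 2 2
_ _ _
1 1 _
All satisfied now.

0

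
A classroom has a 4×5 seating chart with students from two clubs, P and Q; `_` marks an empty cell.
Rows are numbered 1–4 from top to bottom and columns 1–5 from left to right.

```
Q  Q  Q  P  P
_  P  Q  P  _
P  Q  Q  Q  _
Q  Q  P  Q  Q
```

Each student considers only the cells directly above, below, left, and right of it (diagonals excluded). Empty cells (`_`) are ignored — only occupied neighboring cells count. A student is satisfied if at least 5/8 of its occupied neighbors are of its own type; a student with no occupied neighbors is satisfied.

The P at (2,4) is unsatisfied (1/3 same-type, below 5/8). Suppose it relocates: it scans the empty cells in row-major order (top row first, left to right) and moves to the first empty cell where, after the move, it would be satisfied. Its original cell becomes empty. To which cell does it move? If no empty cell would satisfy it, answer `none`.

(2,1)

Vacating (2,4). Empty cells in order:
  (2,1): 2/3 same-type → satisfied — stop here.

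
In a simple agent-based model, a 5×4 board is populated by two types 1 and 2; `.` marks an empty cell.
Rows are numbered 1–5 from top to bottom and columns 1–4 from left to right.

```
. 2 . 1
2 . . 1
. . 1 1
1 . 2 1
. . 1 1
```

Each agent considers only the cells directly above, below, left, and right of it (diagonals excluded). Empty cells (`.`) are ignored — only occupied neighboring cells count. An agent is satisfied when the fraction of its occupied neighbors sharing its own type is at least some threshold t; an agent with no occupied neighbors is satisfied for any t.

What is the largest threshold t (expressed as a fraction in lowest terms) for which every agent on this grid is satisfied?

0/1

(1,2)2 — no occupied neighbors
(1,4)1 1/1
(2,1)2 — no occupied neighbors
(2,4)1 2/2
(3,3)1 1/2
(3,4)1 3/3
(4,1)1 — no occupied neighbors
(4,3)2 0/3
(4,4)1 2/3
(5,3)1 1/2
(5,4)1 2/2
The smallest same-type fraction is 0/3 at (4,3), which reduces to 0/1. Any threshold above that leaves this agent unsatisfied.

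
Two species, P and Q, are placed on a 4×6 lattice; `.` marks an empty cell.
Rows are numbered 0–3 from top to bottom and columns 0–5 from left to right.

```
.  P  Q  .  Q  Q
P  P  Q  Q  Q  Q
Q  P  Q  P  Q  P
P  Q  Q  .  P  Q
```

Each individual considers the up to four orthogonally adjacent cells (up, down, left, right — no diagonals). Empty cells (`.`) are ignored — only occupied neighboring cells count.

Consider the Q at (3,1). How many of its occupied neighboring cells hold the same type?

1

Occupied neighbors of (3,1): (2,1)=P, (3,0)=P, (3,2)=Q.
Same type (Q): 1 of 3.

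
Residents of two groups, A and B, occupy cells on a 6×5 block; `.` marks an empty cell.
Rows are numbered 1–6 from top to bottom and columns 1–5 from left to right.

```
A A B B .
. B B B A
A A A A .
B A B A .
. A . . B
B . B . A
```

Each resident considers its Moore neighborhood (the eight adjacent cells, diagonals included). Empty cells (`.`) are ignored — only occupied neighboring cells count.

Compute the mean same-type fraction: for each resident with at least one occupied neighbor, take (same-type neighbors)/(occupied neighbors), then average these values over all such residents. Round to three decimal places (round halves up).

Row 1: (1,1)A 1/2 · (1,2)A 1/4 · (1,3)B 4/5 · (1,4)B 3/4
Row 2: (2,2)B 2/7 · (2,3)B 4/8 · (2,4)B 3/6 · (2,5)A 1/3
Row 3: (3,1)A 2/4 · (3,2)A 3/7 · (3,3)A 4/8 · (3,4)A 3/6
Row 4: (4,1)B 0/4 · (4,2)A 4/6 · (4,3)B 0/6 · (4,4)A 2/4
Row 5: (5,2)A 1/5 · (5,5)B 0/2
Row 6: (6,1)B 0/1 · (6,3)B 0/1 · (6,5)A 0/1
Sum over 21 residents: 1/2 + 1/4 + 4/5 + 3/4 + 2/7 + 4/8 + 3/6 + 1/3 + 2/4 + 3/7 + 4/8 + 3/6 + 0/4 + 4/6 + 0/6 + 2/4 + 1/5 + 0/2 + 0/1 + 0/1 + 0/1 = 101/14; mean = 101/14 ÷ 21 = 101/294 = 0.343537… → 0.344.

0.344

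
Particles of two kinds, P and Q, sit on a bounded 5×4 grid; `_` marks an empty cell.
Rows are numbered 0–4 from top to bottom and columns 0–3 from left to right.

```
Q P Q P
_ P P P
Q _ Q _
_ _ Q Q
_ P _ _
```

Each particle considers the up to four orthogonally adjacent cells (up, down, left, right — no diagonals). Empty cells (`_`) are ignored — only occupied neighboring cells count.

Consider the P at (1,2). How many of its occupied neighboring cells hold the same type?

2

Occupied neighbors of (1,2): (0,2)=Q, (2,2)=Q, (1,1)=P, (1,3)=P.
Same type (P): 2 of 4.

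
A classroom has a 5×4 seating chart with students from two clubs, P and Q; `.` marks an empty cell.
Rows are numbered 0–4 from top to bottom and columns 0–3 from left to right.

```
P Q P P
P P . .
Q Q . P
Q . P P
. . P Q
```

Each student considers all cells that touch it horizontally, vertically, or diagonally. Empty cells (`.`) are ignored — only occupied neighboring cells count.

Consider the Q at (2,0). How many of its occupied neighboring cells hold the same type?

2

Occupied neighbors of (2,0): (1,0)=P, (1,1)=P, (2,1)=Q, (3,0)=Q.
Same type (Q): 2 of 4.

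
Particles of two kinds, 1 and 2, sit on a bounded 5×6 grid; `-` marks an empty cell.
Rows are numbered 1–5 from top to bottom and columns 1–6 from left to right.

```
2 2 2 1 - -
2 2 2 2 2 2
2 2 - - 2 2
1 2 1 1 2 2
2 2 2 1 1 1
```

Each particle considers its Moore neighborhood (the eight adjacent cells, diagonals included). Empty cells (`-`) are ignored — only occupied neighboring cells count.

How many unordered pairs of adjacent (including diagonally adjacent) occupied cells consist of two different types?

22

Scan each occupied cell's neighbors to the right and below (and the two forward diagonals) so each pair is counted once.
From row 1: 4 unlike of 14 pairs (running 4/14).
From row 2: 0 unlike of 15 pairs (running 4/29).
From row 3: 4 unlike of 12 pairs (running 8/41).
From row 4: 13 unlike of 21 pairs (running 21/62).
From row 5: 1 unlike of 5 pairs (running 22/67).
Total adjacent occupied pairs: 67; unlike-type pairs: 22.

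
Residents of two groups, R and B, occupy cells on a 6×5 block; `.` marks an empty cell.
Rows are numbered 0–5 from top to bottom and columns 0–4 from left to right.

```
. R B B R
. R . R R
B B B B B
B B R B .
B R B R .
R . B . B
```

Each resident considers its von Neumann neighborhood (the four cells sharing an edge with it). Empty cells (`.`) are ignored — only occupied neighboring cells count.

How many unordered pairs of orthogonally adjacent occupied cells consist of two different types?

16

Scan each occupied cell's neighbors to the right and below so each pair is counted once.
From row 0: 3 unlike of 6 pairs (running 3/6).
From row 1: 3 unlike of 4 pairs (running 6/10).
From row 2: 1 unlike of 8 pairs (running 7/18).
From row 3: 5 unlike of 7 pairs (running 12/25).
From row 4: 4 unlike of 5 pairs (running 16/30).
Total adjacent occupied pairs: 30; unlike-type pairs: 16.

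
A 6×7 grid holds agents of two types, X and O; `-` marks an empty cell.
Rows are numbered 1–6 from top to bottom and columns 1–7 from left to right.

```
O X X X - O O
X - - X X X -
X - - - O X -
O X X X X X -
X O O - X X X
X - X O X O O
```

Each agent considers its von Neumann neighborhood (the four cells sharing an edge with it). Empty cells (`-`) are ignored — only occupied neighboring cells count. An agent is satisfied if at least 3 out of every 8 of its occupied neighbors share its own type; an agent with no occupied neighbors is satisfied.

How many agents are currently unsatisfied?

Row 1: (1,1)O 0/2 unhappy · (1,2)X 1/2 ok · (1,3)X 2/2 ok · (1,4)X 2/2 ok · (1,6)O 1/2 ok · (1,7)O 1/1 ok
Row 2: (2,1)X 1/2 ok · (2,4)X 2/2 ok · (2,5)X 2/3 ok · (2,6)X 2/3 ok
Row 3: (3,1)X 1/2 ok · (3,5)O 0/3 unhappy · (3,6)X 2/3 ok
Row 4: (4,1)O 0/3 unhappy · (4,2)X 1/3 unhappy · (4,3)X 2/3 ok · (4,4)X 2/2 ok · (4,5)X 3/4 ok · (4,6)X 3/3 ok
Row 5: (5,1)X 1/3 unhappy · (5,2)O 1/3 unhappy · (5,3)O 1/3 unhappy · (5,5)X 3/3 ok · (5,6)X 3/4 ok · (5,7)X 1/2 ok
Row 6: (6,1)X 1/1 ok · (6,3)X 0/2 unhappy · (6,4)O 0/2 unhappy · (6,5)X 1/3 unhappy · (6,6)O 1/3 unhappy · (6,7)O 1/2 ok
Unsatisfied: (1,1), (3,5), (4,1), (4,2), (5,1), (5,2), (5,3), (6,3), (6,4), (6,5), (6,6) — 11 in total.

11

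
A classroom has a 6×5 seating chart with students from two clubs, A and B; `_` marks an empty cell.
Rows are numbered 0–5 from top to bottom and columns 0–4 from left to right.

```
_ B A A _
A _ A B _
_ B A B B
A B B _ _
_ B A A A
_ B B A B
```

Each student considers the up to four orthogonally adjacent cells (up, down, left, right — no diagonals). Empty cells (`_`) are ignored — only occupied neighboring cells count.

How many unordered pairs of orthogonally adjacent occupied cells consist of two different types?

13

Scan each occupied cell's neighbors to the right and below so each pair is counted once.
Row 0: B(0,1)–A(0,2)≠ A(0,2)–A(0,3)= A(0,2)–A(1,2)= A(0,3)–B(1,3)≠  → 2/4 unlike.
Row 1: A(1,2)–B(1,3)≠ A(1,2)–A(2,2)= B(1,3)–B(2,3)=  → 1/3 unlike.
Row 2: B(2,1)–A(2,2)≠ B(2,1)–B(3,1)= A(2,2)–B(2,3)≠ A(2,2)–B(3,2)≠ B(2,3)–B(2,4)=  → 3/5 unlike.
Row 3: A(3,0)–B(3,1)≠ B(3,1)–B(3,2)= B(3,1)–B(4,1)= B(3,2)–A(4,2)≠  → 2/4 unlike.
Row 4: B(4,1)–A(4,2)≠ B(4,1)–B(5,1)= A(4,2)–A(4,3)= A(4,2)–B(5,2)≠ A(4,3)–A(4,4)= A(4,3)–A(5,3)= A(4,4)–B(5,4)≠  → 3/7 unlike.
Row 5: B(5,1)–B(5,2)= B(5,2)–A(5,3)≠ A(5,3)–B(5,4)≠  → 2/3 unlike.
Total adjacent occupied pairs: 26; unlike-type pairs: 13.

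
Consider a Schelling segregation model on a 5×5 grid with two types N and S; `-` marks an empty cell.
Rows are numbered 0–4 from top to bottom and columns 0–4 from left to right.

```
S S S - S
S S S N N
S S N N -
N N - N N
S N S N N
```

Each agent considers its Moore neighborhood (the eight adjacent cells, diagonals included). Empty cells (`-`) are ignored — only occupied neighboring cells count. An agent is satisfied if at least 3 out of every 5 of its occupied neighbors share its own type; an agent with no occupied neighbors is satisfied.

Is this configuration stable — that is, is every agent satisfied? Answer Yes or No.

Row 0: (0,0)S 3/3 satisfied · (0,1)S 5/5 satisfied · (0,2)S 3/4 satisfied · (0,4)S 0/2 not
Row 1: (1,0)S 5/5 satisfied · (1,1)S 7/8 satisfied · (1,2)S 4/7 not · (1,3)N 3/6 not · (1,4)N 2/3 satisfied
Row 2: (2,0)S 3/5 satisfied · (2,1)S 4/7 not · (2,2)N 4/7 not · (2,3)N 5/6 satisfied
Row 3: (3,0)N 2/5 not · (3,1)N 3/7 not · (3,3)N 5/6 satisfied · (3,4)N 4/4 satisfied
Row 4: (4,0)S 0/3 not · (4,1)N 2/4 not · (4,2)S 0/4 not · (4,3)N 3/4 satisfied · (4,4)N 3/3 satisfied
For instance (0,4) has only 0/2 same-type neighbors, below 3/5.

No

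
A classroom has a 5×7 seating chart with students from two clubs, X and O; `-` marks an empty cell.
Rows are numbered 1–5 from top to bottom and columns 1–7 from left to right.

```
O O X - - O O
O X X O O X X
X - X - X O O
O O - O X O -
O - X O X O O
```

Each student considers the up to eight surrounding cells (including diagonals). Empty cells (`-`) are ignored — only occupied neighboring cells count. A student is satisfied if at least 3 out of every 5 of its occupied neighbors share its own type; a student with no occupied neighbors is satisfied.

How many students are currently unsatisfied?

22

Row 1: (1,1)O 2/3 ok · (1,2)O 2/5 unhappy · (1,3)X 2/4 unhappy · (1,6)O 2/4 unhappy · (1,7)O 1/3 unhappy
Row 2: (2,1)O 2/4 unhappy · (2,2)X 4/7 unhappy · (2,3)X 3/5 ok · (2,4)O 1/5 unhappy · (2,5)O 3/5 ok · (2,6)X 2/7 unhappy · (2,7)X 1/5 unhappy
Row 3: (3,1)X 1/4 unhappy · (3,3)X 2/5 unhappy · (3,5)X 2/7 unhappy · (3,6)O 3/7 unhappy · (3,7)O 2/4 unhappy
Row 4: (4,1)O 2/3 ok · (4,2)O 2/5 unhappy · (4,4)O 1/6 unhappy · (4,5)X 2/7 unhappy · (4,6)O 4/7 unhappy
Row 5: (5,1)O 2/2 ok · (5,3)X 0/3 unhappy · (5,4)O 1/4 unhappy · (5,5)X 1/5 unhappy · (5,6)O 2/4 unhappy · (5,7)O 2/2 ok
Unsatisfied: (1,2), (1,3), (1,6), (1,7), (2,1), (2,2), (2,4), (2,6), (2,7), (3,1), (3,3), (3,5), (3,6), (3,7), (4,2), (4,4), (4,5), (4,6), (5,3), (5,4), (5,5), (5,6) — 22 in total.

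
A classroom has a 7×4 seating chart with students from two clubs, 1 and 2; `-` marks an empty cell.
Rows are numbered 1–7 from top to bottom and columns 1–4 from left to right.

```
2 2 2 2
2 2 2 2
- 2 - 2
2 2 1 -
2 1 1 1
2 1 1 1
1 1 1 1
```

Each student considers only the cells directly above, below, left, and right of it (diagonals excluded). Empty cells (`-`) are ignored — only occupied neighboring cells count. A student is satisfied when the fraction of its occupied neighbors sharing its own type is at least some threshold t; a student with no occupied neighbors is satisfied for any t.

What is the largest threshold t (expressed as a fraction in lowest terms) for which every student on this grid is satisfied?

(1,1)2 2/2
(1,2)2 3/3
(1,3)2 3/3
(1,4)2 2/2
(2,1)2 2/2
(2,2)2 4/4
(2,3)2 3/3
(2,4)2 3/3
(3,2)2 2/2
(3,4)2 1/1
(4,1)2 2/2
(4,2)2 2/4
(4,3)1 1/2
(5,1)2 2/3
(5,2)1 2/4
(5,3)1 4/4
(5,4)1 2/2
(6,1)2 1/3
(6,2)1 3/4
(6,3)1 4/4
(6,4)1 3/3
(7,1)1 1/2
(7,2)1 3/3
(7,3)1 3/3
(7,4)1 2/2
The smallest same-type fraction is 1/3 at (6,1), which reduces to 1/3. Any threshold above that leaves this student unsatisfied.

1/3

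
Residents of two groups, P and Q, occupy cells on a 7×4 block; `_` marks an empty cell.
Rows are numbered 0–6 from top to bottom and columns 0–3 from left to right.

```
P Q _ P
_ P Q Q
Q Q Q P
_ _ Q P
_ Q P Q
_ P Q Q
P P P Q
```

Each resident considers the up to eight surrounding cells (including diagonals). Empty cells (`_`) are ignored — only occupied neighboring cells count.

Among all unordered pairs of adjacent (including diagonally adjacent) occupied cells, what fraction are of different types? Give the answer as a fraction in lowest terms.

Scan each occupied cell's neighbors to the right and below (and the two forward diagonals) so each pair is counted once.
Row 0: P(0,0)–Q(0,1)≠ P(0,0)–P(1,1)= Q(0,1)–P(1,1)≠ Q(0,1)–Q(1,2)= P(0,3)–Q(1,3)≠ P(0,3)–Q(1,2)≠  → 4/6 unlike.
Row 1: P(1,1)–Q(1,2)≠ P(1,1)–Q(2,1)≠ P(1,1)–Q(2,2)≠ P(1,1)–Q(2,0)≠ Q(1,2)–Q(1,3)= Q(1,2)–Q(2,2)= Q(1,2)–P(2,3)≠ Q(1,2)–Q(2,1)= Q(1,3)–P(2,3)≠ Q(1,3)–Q(2,2)=  → 6/10 unlike.
Row 2: Q(2,0)–Q(2,1)= Q(2,1)–Q(2,2)= Q(2,1)–Q(3,2)= Q(2,2)–P(2,3)≠ Q(2,2)–Q(3,2)= Q(2,2)–P(3,3)≠ P(2,3)–P(3,3)= P(2,3)–Q(3,2)≠  → 3/8 unlike.
Row 3: Q(3,2)–P(3,3)≠ Q(3,2)–P(4,2)≠ Q(3,2)–Q(4,3)= Q(3,2)–Q(4,1)= P(3,3)–Q(4,3)≠ P(3,3)–P(4,2)=  → 3/6 unlike.
Row 4: Q(4,1)–P(4,2)≠ Q(4,1)–P(5,1)≠ Q(4,1)–Q(5,2)= P(4,2)–Q(4,3)≠ P(4,2)–Q(5,2)≠ P(4,2)–Q(5,3)≠ P(4,2)–P(5,1)= Q(4,3)–Q(5,3)= Q(4,3)–Q(5,2)=  → 5/9 unlike.
Row 5: P(5,1)–Q(5,2)≠ P(5,1)–P(6,1)= P(5,1)–P(6,2)= P(5,1)–P(6,0)= Q(5,2)–Q(5,3)= Q(5,2)–P(6,2)≠ Q(5,2)–Q(6,3)= Q(5,2)–P(6,1)≠ Q(5,3)–Q(6,3)= Q(5,3)–P(6,2)≠  → 4/10 unlike.
Row 6: P(6,0)–P(6,1)= P(6,1)–P(6,2)= P(6,2)–Q(6,3)≠  → 1/3 unlike.
Total adjacent occupied pairs: 52; unlike-type pairs: 26.
26/52 reduces to 1/2.

1/2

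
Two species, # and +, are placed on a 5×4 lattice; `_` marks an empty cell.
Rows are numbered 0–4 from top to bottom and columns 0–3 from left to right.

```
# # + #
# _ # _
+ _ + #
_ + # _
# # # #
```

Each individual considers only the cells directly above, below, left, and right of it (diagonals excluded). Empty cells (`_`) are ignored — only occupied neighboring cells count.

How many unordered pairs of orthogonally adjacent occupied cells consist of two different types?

9

Scan each occupied cell's neighbors to the right and below so each pair is counted once.
Row 0: #(0,0)–#(0,1)= #(0,0)–#(1,0)= #(0,1)–+(0,2)≠ +(0,2)–#(0,3)≠ +(0,2)–#(1,2)≠  → 3/5 unlike.
Row 1: #(1,0)–+(2,0)≠ #(1,2)–+(2,2)≠  → 2/2 unlike.
Row 2: +(2,2)–#(2,3)≠ +(2,2)–#(3,2)≠  → 2/2 unlike.
Row 3: +(3,1)–#(3,2)≠ +(3,1)–#(4,1)≠ #(3,2)–#(4,2)=  → 2/3 unlike.
Row 4: #(4,0)–#(4,1)= #(4,1)–#(4,2)= #(4,2)–#(4,3)=  → 0/3 unlike.
Total adjacent occupied pairs: 15; unlike-type pairs: 9.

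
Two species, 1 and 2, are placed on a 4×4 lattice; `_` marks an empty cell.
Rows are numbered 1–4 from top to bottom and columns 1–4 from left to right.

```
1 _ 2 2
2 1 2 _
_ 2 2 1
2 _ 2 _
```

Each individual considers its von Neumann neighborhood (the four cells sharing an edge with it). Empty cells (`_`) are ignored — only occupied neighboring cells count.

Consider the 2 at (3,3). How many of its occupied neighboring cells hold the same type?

Occupied neighbors of (3,3): (2,3)=2, (4,3)=2, (3,2)=2, (3,4)=1.
Same type (2): 3 of 4.

3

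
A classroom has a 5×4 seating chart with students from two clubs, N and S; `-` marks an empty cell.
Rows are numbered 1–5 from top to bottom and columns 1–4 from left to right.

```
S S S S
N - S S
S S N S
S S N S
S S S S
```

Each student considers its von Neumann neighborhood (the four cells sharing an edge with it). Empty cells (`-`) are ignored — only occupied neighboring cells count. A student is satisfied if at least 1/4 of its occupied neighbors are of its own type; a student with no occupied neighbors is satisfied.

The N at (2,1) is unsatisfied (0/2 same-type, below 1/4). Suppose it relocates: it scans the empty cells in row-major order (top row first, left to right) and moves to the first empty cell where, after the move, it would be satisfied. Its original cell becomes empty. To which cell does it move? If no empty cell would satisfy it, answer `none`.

Vacating (2,1). Empty cells in order:
  (2,2): 0/3 same-type → still unsatisfied.

none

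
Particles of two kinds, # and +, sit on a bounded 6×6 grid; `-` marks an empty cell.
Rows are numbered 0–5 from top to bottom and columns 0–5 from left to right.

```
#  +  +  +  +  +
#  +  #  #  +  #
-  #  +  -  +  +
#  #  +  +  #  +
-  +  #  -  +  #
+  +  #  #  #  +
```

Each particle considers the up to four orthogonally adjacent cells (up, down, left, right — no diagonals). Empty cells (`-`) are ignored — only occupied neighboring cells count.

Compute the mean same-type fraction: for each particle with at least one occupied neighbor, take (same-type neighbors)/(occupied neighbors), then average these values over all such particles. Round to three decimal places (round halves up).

Row 0: (0,0)# 1/2 · (0,1)+ 2/3 · (0,2)+ 2/3 · (0,3)+ 2/3 · (0,4)+ 3/3 · (0,5)+ 1/2
Row 1: (1,0)# 1/2 · (1,1)+ 1/4 · (1,2)# 1/4 · (1,3)# 1/3 · (1,4)+ 2/4 · (1,5)# 0/3
Row 2: (2,1)# 1/3 · (2,2)+ 1/3 · (2,4)+ 2/3 · (2,5)+ 2/3
Row 3: (3,0)# 1/1 · (3,1)# 2/4 · (3,2)+ 2/4 · (3,3)+ 1/2 · (3,4)# 0/4 · (3,5)+ 1/3
Row 4: (4,1)+ 1/3 · (4,2)# 1/3 · (4,4)+ 0/3 · (4,5)# 0/3
Row 5: (5,0)+ 1/1 · (5,1)+ 2/3 · (5,2)# 2/3 · (5,3)# 2/2 · (5,4)# 1/3 · (5,5)+ 0/2
Sum over 32 particles: 1/2 + 2/3 + 2/3 + 2/3 + 3/3 + 1/2 + 1/2 + 1/4 + 1/4 + 1/3 + 2/4 + 0/3 + 1/3 + 1/3 + 2/3 + 2/3 + 1/1 + 2/4 + 2/4 + 1/2 + 0/4 + 1/3 + 1/3 + 1/3 + 0/3 + 0/3 + 1/1 + 2/3 + 2/3 + 2/2 + 1/3 + 0/2 = 15; mean = 15 ÷ 32 = 15/32 = 0.46875 → 0.469.

0.469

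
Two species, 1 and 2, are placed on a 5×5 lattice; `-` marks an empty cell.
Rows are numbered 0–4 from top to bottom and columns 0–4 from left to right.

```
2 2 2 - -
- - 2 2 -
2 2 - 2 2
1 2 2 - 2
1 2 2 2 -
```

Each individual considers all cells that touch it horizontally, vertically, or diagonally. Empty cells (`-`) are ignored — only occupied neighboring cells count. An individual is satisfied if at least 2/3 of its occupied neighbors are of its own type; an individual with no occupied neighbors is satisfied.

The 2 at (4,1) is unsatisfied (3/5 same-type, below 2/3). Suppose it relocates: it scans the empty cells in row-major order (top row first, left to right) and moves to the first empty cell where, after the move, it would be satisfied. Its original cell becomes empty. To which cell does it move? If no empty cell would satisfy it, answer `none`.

Vacating (4,1). Empty cells in order:
  (0,3): 3/3 same-type → satisfied — stop here.

(0,3)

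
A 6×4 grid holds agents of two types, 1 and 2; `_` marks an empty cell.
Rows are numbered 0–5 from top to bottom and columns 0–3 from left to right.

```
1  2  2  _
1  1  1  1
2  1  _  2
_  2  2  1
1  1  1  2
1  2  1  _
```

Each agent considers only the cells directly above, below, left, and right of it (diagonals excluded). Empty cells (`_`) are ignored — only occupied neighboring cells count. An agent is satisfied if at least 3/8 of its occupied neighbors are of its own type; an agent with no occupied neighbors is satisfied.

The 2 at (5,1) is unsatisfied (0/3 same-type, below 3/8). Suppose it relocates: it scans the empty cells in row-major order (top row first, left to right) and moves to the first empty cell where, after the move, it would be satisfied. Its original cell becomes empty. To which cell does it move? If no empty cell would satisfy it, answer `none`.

(0,3)

Vacating (5,1). Empty cells in order:
  (0,3): 1/2 same-type → satisfied — stop here.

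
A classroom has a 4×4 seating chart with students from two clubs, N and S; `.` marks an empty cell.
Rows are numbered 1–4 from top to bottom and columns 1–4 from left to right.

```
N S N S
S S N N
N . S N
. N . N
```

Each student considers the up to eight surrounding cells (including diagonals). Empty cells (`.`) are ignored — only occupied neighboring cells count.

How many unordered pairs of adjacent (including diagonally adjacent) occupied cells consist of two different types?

Scan each occupied cell's neighbors to the right and below (and the two forward diagonals) so each pair is counted once.
From row 1: 9 unlike of 13 pairs (running 9/13).
From row 2: 5 unlike of 10 pairs (running 14/23).
From row 3: 3 unlike of 5 pairs (running 17/28).
Total adjacent occupied pairs: 28; unlike-type pairs: 17.

17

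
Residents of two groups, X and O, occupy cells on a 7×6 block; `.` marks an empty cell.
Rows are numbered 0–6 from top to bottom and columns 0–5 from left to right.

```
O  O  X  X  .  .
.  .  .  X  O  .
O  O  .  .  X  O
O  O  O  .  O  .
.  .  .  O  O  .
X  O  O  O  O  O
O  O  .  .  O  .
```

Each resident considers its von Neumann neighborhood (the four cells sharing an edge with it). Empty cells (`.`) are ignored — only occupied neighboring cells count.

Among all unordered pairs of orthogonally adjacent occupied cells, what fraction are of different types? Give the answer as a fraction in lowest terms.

7/26

Scan each occupied cell's neighbors to the right and below so each pair is counted once.
From row 0: 1 unlike of 4 pairs (running 1/4).
From row 1: 2 unlike of 2 pairs (running 3/6).
From row 2: 2 unlike of 5 pairs (running 5/11).
From row 3: 0 unlike of 3 pairs (running 5/14).
From row 4: 0 unlike of 3 pairs (running 5/17).
From row 5: 2 unlike of 8 pairs (running 7/25).
From row 6: 0 unlike of 1 pairs (running 7/26).
Total adjacent occupied pairs: 26; unlike-type pairs: 7.
7/26 is already in lowest terms.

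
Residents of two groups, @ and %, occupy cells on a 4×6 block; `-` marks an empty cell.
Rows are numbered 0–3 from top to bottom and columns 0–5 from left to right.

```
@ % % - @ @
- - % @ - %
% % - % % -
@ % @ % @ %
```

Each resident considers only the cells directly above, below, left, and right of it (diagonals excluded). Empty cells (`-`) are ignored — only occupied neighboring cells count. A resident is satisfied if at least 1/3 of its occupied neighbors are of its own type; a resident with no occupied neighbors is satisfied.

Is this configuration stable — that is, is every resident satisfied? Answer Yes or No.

No

Row 0: (0,0)@ 0/1 unhappy · (0,1)% 1/2 ok · (0,2)% 2/2 ok · (0,4)@ 1/1 ok · (0,5)@ 1/2 ok
Row 1: (1,2)% 1/2 ok · (1,3)@ 0/2 unhappy · (1,5)% 0/1 unhappy
Row 2: (2,0)% 1/2 ok · (2,1)% 2/2 ok · (2,3)% 2/3 ok · (2,4)% 1/2 ok
Row 3: (3,0)@ 0/2 unhappy · (3,1)% 1/3 ok · (3,2)@ 0/2 unhappy · (3,3)% 1/3 ok · (3,4)@ 0/3 unhappy · (3,5)% 0/1 unhappy
For instance (0,0) has only 0/1 same-type neighbors, below 1/3.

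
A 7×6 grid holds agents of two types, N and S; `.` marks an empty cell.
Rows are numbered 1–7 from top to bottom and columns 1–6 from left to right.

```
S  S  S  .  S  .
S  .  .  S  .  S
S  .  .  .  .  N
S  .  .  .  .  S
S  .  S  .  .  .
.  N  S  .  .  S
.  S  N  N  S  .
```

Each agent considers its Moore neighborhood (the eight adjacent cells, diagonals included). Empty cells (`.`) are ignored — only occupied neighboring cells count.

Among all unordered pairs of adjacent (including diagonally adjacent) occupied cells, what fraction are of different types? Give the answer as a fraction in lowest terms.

2/5

Scan each occupied cell's neighbors to the right and below (and the two forward diagonals) so each pair is counted once.
Row 1: S(1,1)–S(1,2)= S(1,1)–S(2,1)= S(1,2)–S(1,3)= S(1,2)–S(2,1)= S(1,3)–S(2,4)= S(1,5)–S(2,6)= S(1,5)–S(2,4)=  → 0/7 unlike.
Row 2: S(2,1)–S(3,1)= S(2,6)–N(3,6)≠  → 1/2 unlike.
Row 3: S(3,1)–S(4,1)= N(3,6)–S(4,6)≠  → 1/2 unlike.
Row 4: S(4,1)–S(5,1)=  → 0/1 unlike.
Row 5: S(5,1)–N(6,2)≠ S(5,3)–S(6,3)= S(5,3)–N(6,2)≠  → 2/3 unlike.
Row 6: N(6,2)–S(6,3)≠ N(6,2)–S(7,2)≠ N(6,2)–N(7,3)= S(6,3)–N(7,3)≠ S(6,3)–N(7,4)≠ S(6,3)–S(7,2)= S(6,6)–S(7,5)=  → 4/7 unlike.
Row 7: S(7,2)–N(7,3)≠ N(7,3)–N(7,4)= N(7,4)–S(7,5)≠  → 2/3 unlike.
Total adjacent occupied pairs: 25; unlike-type pairs: 10.
10/25 reduces to 2/5.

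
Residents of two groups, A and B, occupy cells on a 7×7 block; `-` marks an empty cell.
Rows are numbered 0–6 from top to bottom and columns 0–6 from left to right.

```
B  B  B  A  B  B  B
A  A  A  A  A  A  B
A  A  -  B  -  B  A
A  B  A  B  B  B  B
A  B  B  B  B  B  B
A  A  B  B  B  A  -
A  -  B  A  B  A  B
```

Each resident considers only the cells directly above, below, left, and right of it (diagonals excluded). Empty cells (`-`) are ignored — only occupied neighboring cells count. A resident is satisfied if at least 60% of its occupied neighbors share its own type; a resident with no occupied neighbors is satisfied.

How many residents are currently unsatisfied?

Row 0: (0,0)B 1/2 ✗ · (0,1)B 2/3 ✓ · (0,2)B 1/3 ✗ · (0,3)A 1/3 ✗ · (0,4)B 1/3 ✗ · (0,5)B 2/3 ✓ · (0,6)B 2/2 ✓
Row 1: (1,0)A 2/3 ✓ · (1,1)A 3/4 ✓ · (1,2)A 2/3 ✓ · (1,3)A 3/4 ✓ · (1,4)A 2/3 ✓ · (1,5)A 1/4 ✗ · (1,6)B 1/3 ✗
Row 2: (2,0)A 3/3 ✓ · (2,1)A 2/3 ✓ · (2,3)B 1/2 ✗ · (2,5)B 1/3 ✗ · (2,6)A 0/3 ✗
Row 3: (3,0)A 2/3 ✓ · (3,1)B 1/4 ✗ · (3,2)A 0/3 ✗ · (3,3)B 3/4 ✓ · (3,4)B 3/3 ✓ · (3,5)B 4/4 ✓ · (3,6)B 2/3 ✓
Row 4: (4,0)A 2/3 ✓ · (4,1)B 2/4 ✗ · (4,2)B 3/4 ✓ · (4,3)B 4/4 ✓ · (4,4)B 4/4 ✓ · (4,5)B 3/4 ✓ · (4,6)B 2/2 ✓
Row 5: (5,0)A 3/3 ✓ · (5,1)A 1/3 ✗ · (5,2)B 3/4 ✓ · (5,3)B 3/4 ✓ · (5,4)B 3/4 ✓ · (5,5)A 1/3 ✗
Row 6: (6,0)A 1/1 ✓ · (6,2)B 1/2 ✗ · (6,3)A 0/3 ✗ · (6,4)B 1/3 ✗ · (6,5)A 1/3 ✗ · (6,6)B 0/1 ✗
Unsatisfied: (0,0), (0,2), (0,3), (0,4), (1,5), (1,6), (2,3), (2,5), (2,6), (3,1), (3,2), (4,1), (5,1), (5,5), (6,2), (6,3), (6,4), (6,5), (6,6) — 19 in total.

19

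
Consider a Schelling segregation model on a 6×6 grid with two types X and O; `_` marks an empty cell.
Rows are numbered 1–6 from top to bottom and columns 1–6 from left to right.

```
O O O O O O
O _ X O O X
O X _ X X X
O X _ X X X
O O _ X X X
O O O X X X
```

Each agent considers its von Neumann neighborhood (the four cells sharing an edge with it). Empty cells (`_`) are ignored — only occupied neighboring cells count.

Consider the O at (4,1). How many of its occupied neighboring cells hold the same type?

Occupied neighbors of (4,1): (3,1)=O, (5,1)=O, (4,2)=X.
Same type (O): 2 of 3.

2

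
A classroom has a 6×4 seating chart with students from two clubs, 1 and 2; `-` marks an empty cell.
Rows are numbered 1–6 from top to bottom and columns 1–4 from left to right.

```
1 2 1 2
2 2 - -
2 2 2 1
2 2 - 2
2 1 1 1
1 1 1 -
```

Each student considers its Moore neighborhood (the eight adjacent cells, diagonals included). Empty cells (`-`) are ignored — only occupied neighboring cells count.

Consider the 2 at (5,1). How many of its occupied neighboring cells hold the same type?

Occupied neighbors of (5,1): (4,1)=2, (4,2)=2, (5,2)=1, (6,1)=1, (6,2)=1.
Same type (2): 2 of 5.

2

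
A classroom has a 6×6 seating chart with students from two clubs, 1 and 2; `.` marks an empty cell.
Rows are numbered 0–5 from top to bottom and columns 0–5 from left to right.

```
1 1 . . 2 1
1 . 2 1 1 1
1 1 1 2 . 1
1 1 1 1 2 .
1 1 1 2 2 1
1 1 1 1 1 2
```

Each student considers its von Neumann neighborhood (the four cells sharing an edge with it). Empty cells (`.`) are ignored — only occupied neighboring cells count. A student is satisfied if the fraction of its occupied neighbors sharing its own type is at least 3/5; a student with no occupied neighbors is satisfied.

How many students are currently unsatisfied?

13

Row 0: (0,0)1 2/2 ✓ · (0,1)1 1/1 ✓ · (0,4)2 0/2 ✗ · (0,5)1 1/2 ✗
Row 1: (1,0)1 2/2 ✓ · (1,2)2 0/2 ✗ · (1,3)1 1/3 ✗ · (1,4)1 2/3 ✓ · (1,5)1 3/3 ✓
Row 2: (2,0)1 3/3 ✓ · (2,1)1 3/3 ✓ · (2,2)1 2/4 ✗ · (2,3)2 0/3 ✗ · (2,5)1 1/1 ✓
Row 3: (3,0)1 3/3 ✓ · (3,1)1 4/4 ✓ · (3,2)1 4/4 ✓ · (3,3)1 1/4 ✗ · (3,4)2 1/2 ✗
Row 4: (4,0)1 3/3 ✓ · (4,1)1 4/4 ✓ · (4,2)1 3/4 ✓ · (4,3)2 1/4 ✗ · (4,4)2 2/4 ✗ · (4,5)1 0/2 ✗
Row 5: (5,0)1 2/2 ✓ · (5,1)1 3/3 ✓ · (5,2)1 3/3 ✓ · (5,3)1 2/3 ✓ · (5,4)1 1/3 ✗ · (5,5)2 0/2 ✗
Unsatisfied: (0,4), (0,5), (1,2), (1,3), (2,2), (2,3), (3,3), (3,4), (4,3), (4,4), (4,5), (5,4), (5,5) — 13 in total.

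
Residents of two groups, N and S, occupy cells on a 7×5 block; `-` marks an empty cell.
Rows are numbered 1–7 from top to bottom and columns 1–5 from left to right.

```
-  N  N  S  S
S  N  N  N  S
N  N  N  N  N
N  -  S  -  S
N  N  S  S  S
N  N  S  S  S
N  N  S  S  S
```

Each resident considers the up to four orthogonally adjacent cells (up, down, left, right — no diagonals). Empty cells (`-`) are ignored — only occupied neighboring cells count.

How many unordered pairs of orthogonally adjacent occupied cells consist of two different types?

11

Scan each occupied cell's neighbors to the right and below so each pair is counted once.
From row 1: 2 unlike of 7 pairs (running 2/7).
From row 2: 4 unlike of 9 pairs (running 6/16).
From row 3: 2 unlike of 7 pairs (running 8/23).
From row 4: 0 unlike of 3 pairs (running 8/26).
From row 5: 1 unlike of 9 pairs (running 9/35).
From row 6: 1 unlike of 9 pairs (running 10/44).
From row 7: 1 unlike of 4 pairs (running 11/48).
Total adjacent occupied pairs: 48; unlike-type pairs: 11.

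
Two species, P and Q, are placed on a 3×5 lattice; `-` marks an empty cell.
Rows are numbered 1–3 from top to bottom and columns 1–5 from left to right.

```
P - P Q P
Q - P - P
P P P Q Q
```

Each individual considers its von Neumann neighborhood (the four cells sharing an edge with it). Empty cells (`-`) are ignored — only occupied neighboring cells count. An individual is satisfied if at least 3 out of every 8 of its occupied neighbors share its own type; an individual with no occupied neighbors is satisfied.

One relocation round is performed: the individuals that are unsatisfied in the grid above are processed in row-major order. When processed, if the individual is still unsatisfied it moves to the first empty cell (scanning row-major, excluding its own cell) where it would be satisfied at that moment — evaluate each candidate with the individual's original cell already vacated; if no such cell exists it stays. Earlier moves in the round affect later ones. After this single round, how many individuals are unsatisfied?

0

Initially unsatisfied (in order): (1,1), (1,4), (2,1).
  (1,1) → (1,2).
  (1,4) → (1,1).
  (2,1): now satisfied by earlier moves; stays.
Resulting grid:
Q P P - P
Q - P - P
P P P Q Q
All satisfied now.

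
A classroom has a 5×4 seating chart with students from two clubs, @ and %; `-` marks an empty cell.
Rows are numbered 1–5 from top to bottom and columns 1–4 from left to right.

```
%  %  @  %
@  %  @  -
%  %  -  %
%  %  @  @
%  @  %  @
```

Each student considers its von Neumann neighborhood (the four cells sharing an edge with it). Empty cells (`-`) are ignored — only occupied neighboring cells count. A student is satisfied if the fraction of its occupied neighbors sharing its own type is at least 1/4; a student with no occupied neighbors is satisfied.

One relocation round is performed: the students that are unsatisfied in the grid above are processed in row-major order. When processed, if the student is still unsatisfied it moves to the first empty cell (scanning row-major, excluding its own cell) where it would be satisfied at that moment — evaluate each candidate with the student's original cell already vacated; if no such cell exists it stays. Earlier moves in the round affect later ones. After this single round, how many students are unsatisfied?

Initially unsatisfied (in order): (1,4), (2,1), (3,4), (5,2), (5,3).
  (1,4) → (2,4).
  (2,1) → (1,4).
  (3,4): now satisfied by earlier moves; stays.
  (5,2) → (3,3).
  (5,3) → (2,1).
Resulting grid:
% % @ @
% % @ %
% % @ %
% % @ @
% - - @
All satisfied now.

0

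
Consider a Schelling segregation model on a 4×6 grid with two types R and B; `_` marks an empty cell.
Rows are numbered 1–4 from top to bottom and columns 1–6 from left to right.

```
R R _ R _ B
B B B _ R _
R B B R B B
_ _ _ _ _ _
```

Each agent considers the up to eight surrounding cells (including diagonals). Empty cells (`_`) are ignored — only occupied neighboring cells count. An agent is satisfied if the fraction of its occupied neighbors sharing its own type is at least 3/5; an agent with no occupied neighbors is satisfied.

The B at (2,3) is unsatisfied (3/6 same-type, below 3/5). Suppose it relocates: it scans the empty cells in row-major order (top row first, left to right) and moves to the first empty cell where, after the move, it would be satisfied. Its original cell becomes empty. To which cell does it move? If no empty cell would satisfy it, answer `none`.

Vacating (2,3). Empty cells in order:
  (1,3): 1/3 same-type → still unsatisfied.
  (1,5): 1/3 same-type → still unsatisfied.
  (2,4): 2/5 same-type → still unsatisfied.
  (2,6): 3/4 same-type → satisfied — stop here.

(2,6)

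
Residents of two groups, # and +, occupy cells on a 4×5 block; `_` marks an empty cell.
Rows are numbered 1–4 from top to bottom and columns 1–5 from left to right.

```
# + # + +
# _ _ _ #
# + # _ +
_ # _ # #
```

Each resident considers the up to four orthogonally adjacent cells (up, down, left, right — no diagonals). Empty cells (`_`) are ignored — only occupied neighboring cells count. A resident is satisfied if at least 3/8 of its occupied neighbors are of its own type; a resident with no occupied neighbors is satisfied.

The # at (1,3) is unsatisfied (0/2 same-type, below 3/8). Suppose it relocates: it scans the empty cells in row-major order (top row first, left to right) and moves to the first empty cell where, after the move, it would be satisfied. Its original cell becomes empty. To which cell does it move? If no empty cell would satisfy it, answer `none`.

Vacating (1,3). Empty cells in order:
  (2,2): 1/3 same-type → still unsatisfied.
  (2,3): 1/1 same-type → satisfied — stop here.

(2,3)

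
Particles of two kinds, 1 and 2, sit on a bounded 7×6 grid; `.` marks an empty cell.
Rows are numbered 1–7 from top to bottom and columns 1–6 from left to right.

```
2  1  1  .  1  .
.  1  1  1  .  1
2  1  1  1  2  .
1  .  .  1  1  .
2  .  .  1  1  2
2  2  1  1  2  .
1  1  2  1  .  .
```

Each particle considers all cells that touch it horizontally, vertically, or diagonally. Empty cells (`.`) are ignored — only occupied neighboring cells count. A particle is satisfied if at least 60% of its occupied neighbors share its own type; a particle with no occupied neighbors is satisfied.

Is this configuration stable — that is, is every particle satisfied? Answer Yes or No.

(1,1)2 0/2 not
(1,2)1 3/4 satisfied
(1,3)1 4/4 satisfied
(1,5)1 2/2 satisfied
(2,2)1 5/7 satisfied
(2,3)1 7/7 satisfied
(2,4)1 5/6 satisfied
(2,6)1 1/2 not
(3,1)2 0/3 not
(3,2)1 4/5 satisfied
(3,3)1 6/6 satisfied
(3,4)1 5/6 satisfied
(3,5)2 0/5 not
(4,1)1 1/3 not
(4,4)1 5/6 satisfied
(4,5)1 4/6 satisfied
(5,1)2 2/3 satisfied
(5,4)1 5/6 satisfied
(5,5)1 4/6 satisfied
(5,6)2 1/3 not
(6,1)2 2/4 not
(6,2)2 3/6 not
(6,3)1 4/6 satisfied
(6,4)1 4/6 satisfied
(6,5)2 1/5 not
(7,1)1 1/3 not
(7,2)1 2/5 not
(7,3)2 1/5 not
(7,4)1 2/4 not
For instance (1,1) has only 0/2 same-type neighbors, below 3/5.

No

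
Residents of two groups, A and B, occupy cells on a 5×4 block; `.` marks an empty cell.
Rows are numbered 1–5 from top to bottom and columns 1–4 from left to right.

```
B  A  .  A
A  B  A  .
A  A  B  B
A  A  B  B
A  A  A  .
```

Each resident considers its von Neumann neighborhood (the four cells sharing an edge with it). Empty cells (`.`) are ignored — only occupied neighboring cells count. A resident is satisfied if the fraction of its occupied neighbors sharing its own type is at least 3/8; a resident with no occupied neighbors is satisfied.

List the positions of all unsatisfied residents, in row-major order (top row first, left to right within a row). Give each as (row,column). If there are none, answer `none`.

(1,1), (1,2), (2,1), (2,2), (2,3)

(1,1)B 0/2 ✗
(1,2)A 0/2 ✗
(1,4)A 0/0 ✓
(2,1)A 1/3 ✗
(2,2)B 0/4 ✗
(2,3)A 0/2 ✗
(3,1)A 3/3 ✓
(3,2)A 2/4 ✓
(3,3)B 2/4 ✓
(3,4)B 2/2 ✓
(4,1)A 3/3 ✓
(4,2)A 3/4 ✓
(4,3)B 2/4 ✓
(4,4)B 2/2 ✓
(5,1)A 2/2 ✓
(5,2)A 3/3 ✓
(5,3)A 1/2 ✓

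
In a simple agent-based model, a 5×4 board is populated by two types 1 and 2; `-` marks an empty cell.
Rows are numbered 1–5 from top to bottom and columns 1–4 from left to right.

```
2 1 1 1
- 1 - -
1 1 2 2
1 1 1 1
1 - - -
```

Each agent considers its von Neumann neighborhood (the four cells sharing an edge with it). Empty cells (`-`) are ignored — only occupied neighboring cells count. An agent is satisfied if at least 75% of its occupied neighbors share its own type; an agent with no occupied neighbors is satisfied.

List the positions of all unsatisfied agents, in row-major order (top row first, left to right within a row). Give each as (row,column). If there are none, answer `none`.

(1,1), (1,2), (3,3), (3,4), (4,3), (4,4)

(1,1)2 0/1 not
(1,2)1 2/3 not
(1,3)1 2/2 satisfied
(1,4)1 1/1 satisfied
(2,2)1 2/2 satisfied
(3,1)1 2/2 satisfied
(3,2)1 3/4 satisfied
(3,3)2 1/3 not
(3,4)2 1/2 not
(4,1)1 3/3 satisfied
(4,2)1 3/3 satisfied
(4,3)1 2/3 not
(4,4)1 1/2 not
(5,1)1 1/1 satisfied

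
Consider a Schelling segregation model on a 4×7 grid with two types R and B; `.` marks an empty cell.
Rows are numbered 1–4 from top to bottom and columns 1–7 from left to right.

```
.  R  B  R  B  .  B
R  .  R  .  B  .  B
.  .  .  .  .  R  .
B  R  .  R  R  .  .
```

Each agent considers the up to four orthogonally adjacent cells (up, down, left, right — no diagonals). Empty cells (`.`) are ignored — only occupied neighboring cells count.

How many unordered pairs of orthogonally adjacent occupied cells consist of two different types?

Scan each occupied cell's neighbors to the right and below so each pair is counted once.
Row 1: R(1,2)–B(1,3)≠ B(1,3)–R(1,4)≠ B(1,3)–R(2,3)≠ R(1,4)–B(1,5)≠ B(1,5)–B(2,5)= B(1,7)–B(2,7)=  → 4/6 unlike.
Row 4: B(4,1)–R(4,2)≠ R(4,4)–R(4,5)=  → 1/2 unlike.
Total adjacent occupied pairs: 8; unlike-type pairs: 5.

5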